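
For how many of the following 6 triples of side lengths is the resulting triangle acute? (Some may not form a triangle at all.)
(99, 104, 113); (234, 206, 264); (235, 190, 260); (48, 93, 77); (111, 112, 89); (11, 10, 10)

(99,104,113): 99²+104² = 20617 > 12769 = 113² → acute
(234,206,264): 206²+234² = 97192 > 69696 = 264² → acute
(235,190,260): 190²+235² = 91325 > 67600 = 260² → acute
(48,93,77): 48²+77² = 8233 < 8649 = 93² → obtuse
(111,112,89): 89²+111² = 20242 > 12544 = 112² → acute
(11,10,10): 10²+10² = 200 > 121 = 11² → acute
5 of the 6 are acute.

5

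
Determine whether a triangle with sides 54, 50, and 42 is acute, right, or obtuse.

acute

Compare the square of the longest side to the sum of squares of the other two: 42² + 50² = 4264 > 2916 = 54².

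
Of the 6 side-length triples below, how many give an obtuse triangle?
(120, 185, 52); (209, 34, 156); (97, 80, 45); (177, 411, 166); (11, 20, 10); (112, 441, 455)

2

(120,185,52): 52+120 ≤ 185, not a triangle
(209,34,156): 34+156 ≤ 209, not a triangle
(97,80,45): 45²+80² = 8425 < 9409 = 97² → obtuse
(177,411,166): 166+177 ≤ 411, not a triangle
(11,20,10): 10²+11² = 221 < 400 = 20² → obtuse
(112,441,455): 112²+441² = 207025 = 455² → right
2 of the 6 are obtuse.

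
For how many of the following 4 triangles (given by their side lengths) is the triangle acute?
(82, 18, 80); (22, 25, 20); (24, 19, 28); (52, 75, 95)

2

(82,18,80): 18²+80² = 6724 = 82² → right
(22,25,20): 20²+22² = 884 > 625 = 25² → acute
(24,19,28): 19²+24² = 937 > 784 = 28² → acute
(52,75,95): 52²+75² = 8329 < 9025 = 95² → obtuse
2 of the 4 are acute.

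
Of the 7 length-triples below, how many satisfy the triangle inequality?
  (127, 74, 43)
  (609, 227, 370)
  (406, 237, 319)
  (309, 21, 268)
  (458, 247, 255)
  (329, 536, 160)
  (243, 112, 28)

(43,74,127): 43+74 ≤ 127 → not valid
(227,370,609): 227+370 ≤ 609 → not valid
(237,319,406): 237+319 > 406 → valid
(21,268,309): 21+268 ≤ 309 → not valid
(247,255,458): 247+255 > 458 → valid
(160,329,536): 160+329 ≤ 536 → not valid
(28,112,243): 28+112 ≤ 243 → not valid
2 of the 7 triples form a triangle.

2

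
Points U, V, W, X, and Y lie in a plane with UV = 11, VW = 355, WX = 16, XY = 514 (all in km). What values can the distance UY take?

The maximum is all hops collinear in one direction: 11 + 355 + 16 + 514 = 896.
The longest hop is 514; the others sum to 382. Folding the others back against it leaves at least 514 − 382 = 132.

132 ≤ UY ≤ 896 km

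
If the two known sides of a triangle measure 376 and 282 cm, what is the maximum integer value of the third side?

657

The third side must be strictly less than 376 + 282 = 658.
The largest integer below 658 is 657.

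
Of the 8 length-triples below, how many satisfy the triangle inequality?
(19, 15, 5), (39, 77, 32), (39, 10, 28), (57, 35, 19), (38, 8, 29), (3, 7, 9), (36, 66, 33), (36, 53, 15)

(5,15,19): 5+15 > 19 → valid
(32,39,77): 32+39 ≤ 77 → not valid
(10,28,39): 10+28 ≤ 39 → not valid
(19,35,57): 19+35 ≤ 57 → not valid
(8,29,38): 8+29 ≤ 38 → not valid
(3,7,9): 3+7 > 9 → valid
(33,36,66): 33+36 > 66 → valid
(15,36,53): 15+36 ≤ 53 → not valid
3 of the 8 triples form a triangle.

3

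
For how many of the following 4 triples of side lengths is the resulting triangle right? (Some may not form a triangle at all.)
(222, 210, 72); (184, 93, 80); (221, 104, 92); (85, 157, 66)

(222,210,72): 72²+210² = 49284 = 222² → right
(184,93,80): 80+93 ≤ 184, not a triangle
(221,104,92): 92+104 ≤ 221, not a triangle
(85,157,66): 66+85 ≤ 157, not a triangle
1 of the 4 is right.

1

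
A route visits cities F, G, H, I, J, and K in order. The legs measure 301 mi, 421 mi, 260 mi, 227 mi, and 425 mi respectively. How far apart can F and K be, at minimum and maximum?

0 ≤ FK ≤ 1634 mi

The maximum is all hops collinear in one direction: 301 + 421 + 260 + 227 + 425 = 1634.
The longest hop is 425; the others sum to 1209. Since 425 ≤ 1209, the path can fold back on itself completely, so the minimum distance is 0.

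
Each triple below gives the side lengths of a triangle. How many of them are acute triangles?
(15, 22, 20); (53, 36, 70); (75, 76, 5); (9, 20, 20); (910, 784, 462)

2

(15,22,20): 15²+20² = 625 > 484 = 22² → acute
(53,36,70): 36²+53² = 4105 < 4900 = 70² → obtuse
(75,76,5): 5²+75² = 5650 < 5776 = 76² → obtuse
(9,20,20): 9²+20² = 481 > 400 = 20² → acute
(910,784,462): 462²+784² = 828100 = 910² → right
2 of the 5 are acute.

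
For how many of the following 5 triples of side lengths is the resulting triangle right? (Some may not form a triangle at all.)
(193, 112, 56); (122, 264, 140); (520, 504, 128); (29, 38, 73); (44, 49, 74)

1

(193,112,56): 56+112 ≤ 193, not a triangle
(122,264,140): 122+140 ≤ 264, not a triangle
(520,504,128): 128²+504² = 270400 = 520² → right
(29,38,73): 29+38 ≤ 73, not a triangle
(44,49,74): 44²+49² = 4337 < 5476 = 74² → obtuse
1 of the 5 is right.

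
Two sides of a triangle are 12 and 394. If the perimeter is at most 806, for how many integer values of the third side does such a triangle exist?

18

Triangle inequality: 382 < x < 406. Perimeter ≤ 806 gives x ≤ 806 − 12 − 394 = 400.
So 382 < x ≤ 400; integers 383 through 400: 18 values.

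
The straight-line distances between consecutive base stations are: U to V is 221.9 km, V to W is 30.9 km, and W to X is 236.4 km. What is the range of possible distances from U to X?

The maximum is all hops collinear in one direction: 221.9 + 30.9 + 236.4 = 489.2.
The longest hop is 236.4; the others sum to 252.8. Since 236.4 ≤ 252.8, the path can fold back on itself completely, so the minimum distance is 0.

0 ≤ UX ≤ 489.2 km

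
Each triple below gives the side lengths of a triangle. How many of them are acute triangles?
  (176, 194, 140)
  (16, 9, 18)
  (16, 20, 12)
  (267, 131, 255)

3

(176,194,140): 140²+176² = 50576 > 37636 = 194² → acute
(16,9,18): 9²+16² = 337 > 324 = 18² → acute
(16,20,12): 12²+16² = 400 = 20² → right
(267,131,255): 131²+255² = 82186 > 71289 = 267² → acute
3 of the 4 are acute.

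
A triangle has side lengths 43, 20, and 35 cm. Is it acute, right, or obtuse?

Compare the square of the longest side to the sum of squares of the other two: 20² + 35² = 1625 < 1849 = 43².

obtuse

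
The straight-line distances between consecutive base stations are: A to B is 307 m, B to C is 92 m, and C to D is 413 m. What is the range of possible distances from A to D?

The maximum is all hops collinear in one direction: 307 + 92 + 413 = 812.
The longest hop is 413; the others sum to 399. Folding the others back against it leaves at least 413 − 399 = 14.

14 ≤ AD ≤ 812 m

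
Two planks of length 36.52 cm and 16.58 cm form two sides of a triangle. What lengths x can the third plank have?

By the triangle inequality, x must be less than 36.52 + 16.58 = 53.10 and greater than |36.52 − 16.58| = 19.94.

19.94 < x < 53.10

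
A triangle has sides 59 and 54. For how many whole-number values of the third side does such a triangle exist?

107

The third side lies in the open interval (5, 113).
Integers from 6 to 112 inclusive: 112 − 6 + 1 = 107.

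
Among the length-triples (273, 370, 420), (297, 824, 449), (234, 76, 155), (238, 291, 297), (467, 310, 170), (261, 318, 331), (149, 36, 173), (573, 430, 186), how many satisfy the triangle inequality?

(273,370,420): 273+370 > 420 → valid
(297,449,824): 297+449 ≤ 824 → not valid
(76,155,234): 76+155 ≤ 234 → not valid
(238,291,297): 238+291 > 297 → valid
(170,310,467): 170+310 > 467 → valid
(261,318,331): 261+318 > 331 → valid
(36,149,173): 36+149 > 173 → valid
(186,430,573): 186+430 > 573 → valid
6 of the 8 triples form a triangle.

6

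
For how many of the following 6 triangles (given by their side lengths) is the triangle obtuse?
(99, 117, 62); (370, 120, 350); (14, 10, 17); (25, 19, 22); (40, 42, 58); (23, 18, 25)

1

(99,117,62): 62²+99² = 13645 < 13689 = 117² → obtuse
(370,120,350): 120²+350² = 136900 = 370² → right
(14,10,17): 10²+14² = 296 > 289 = 17² → acute
(25,19,22): 19²+22² = 845 > 625 = 25² → acute
(40,42,58): 40²+42² = 3364 = 58² → right
(23,18,25): 18²+23² = 853 > 625 = 25² → acute
1 of the 6 is obtuse.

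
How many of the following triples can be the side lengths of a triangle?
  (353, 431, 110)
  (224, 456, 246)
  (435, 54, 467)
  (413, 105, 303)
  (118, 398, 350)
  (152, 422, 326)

5

(110,353,431): 110+353 > 431 → valid
(224,246,456): 224+246 > 456 → valid
(54,435,467): 54+435 > 467 → valid
(105,303,413): 105+303 ≤ 413 → not valid
(118,350,398): 118+350 > 398 → valid
(152,326,422): 152+326 > 422 → valid
5 of the 6 triples form a triangle.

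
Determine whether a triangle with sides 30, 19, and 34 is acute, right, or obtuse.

acute

Compare the square of the longest side to the sum of squares of the other two: 19² + 30² = 1261 > 1156 = 34².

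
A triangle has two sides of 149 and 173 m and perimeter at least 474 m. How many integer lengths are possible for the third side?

170

Triangle inequality: 24 < x < 322. Perimeter ≥ 474 gives x ≥ 474 − 149 − 173 = 152.
So 152 ≤ x < 322; integers 152 through 321: 170 values.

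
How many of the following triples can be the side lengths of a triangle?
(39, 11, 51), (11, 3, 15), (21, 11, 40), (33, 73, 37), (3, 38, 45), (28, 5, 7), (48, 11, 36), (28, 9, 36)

1

(11,39,51): 11+39 ≤ 51 → not valid
(3,11,15): 3+11 ≤ 15 → not valid
(11,21,40): 11+21 ≤ 40 → not valid
(33,37,73): 33+37 ≤ 73 → not valid
(3,38,45): 3+38 ≤ 45 → not valid
(5,7,28): 5+7 ≤ 28 → not valid
(11,36,48): 11+36 ≤ 48 → not valid
(9,28,36): 9+28 > 36 → valid
1 of the 8 triples forms a triangle.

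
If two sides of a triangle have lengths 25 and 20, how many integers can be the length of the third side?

The third side lies in the open interval (5, 45).
Integers from 6 to 44 inclusive: 44 − 6 + 1 = 39.

39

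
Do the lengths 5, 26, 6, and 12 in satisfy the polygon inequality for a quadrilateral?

No

For a quadrilateral, each side must be shorter than the sum of the others.
Here the longest side is 26, but the remaining 3 sides sum to only 23.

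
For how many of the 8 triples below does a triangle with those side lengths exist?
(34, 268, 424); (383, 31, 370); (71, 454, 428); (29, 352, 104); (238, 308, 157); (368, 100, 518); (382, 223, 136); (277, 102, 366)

(34,268,424): 34+268 ≤ 424 → not valid
(31,370,383): 31+370 > 383 → valid
(71,428,454): 71+428 > 454 → valid
(29,104,352): 29+104 ≤ 352 → not valid
(157,238,308): 157+238 > 308 → valid
(100,368,518): 100+368 ≤ 518 → not valid
(136,223,382): 136+223 ≤ 382 → not valid
(102,277,366): 102+277 > 366 → valid
4 of the 8 triples form a triangle.

4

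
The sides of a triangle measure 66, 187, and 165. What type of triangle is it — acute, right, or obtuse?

Compare the square of the longest side to the sum of squares of the other two: 66² + 165² = 31581 < 34969 = 187².

obtuse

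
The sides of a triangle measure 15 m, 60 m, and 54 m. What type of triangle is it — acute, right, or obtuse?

obtuse

Compare the square of the longest side to the sum of squares of the other two: 15² + 54² = 3141 < 3600 = 60².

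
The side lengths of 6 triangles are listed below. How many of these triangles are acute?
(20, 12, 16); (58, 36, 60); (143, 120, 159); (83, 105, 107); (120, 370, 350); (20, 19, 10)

(20,12,16): 12²+16² = 400 = 20² → right
(58,36,60): 36²+58² = 4660 > 3600 = 60² → acute
(143,120,159): 120²+143² = 34849 > 25281 = 159² → acute
(83,105,107): 83²+105² = 17914 > 11449 = 107² → acute
(120,370,350): 120²+350² = 136900 = 370² → right
(20,19,10): 10²+19² = 461 > 400 = 20² → acute
4 of the 6 are acute.

4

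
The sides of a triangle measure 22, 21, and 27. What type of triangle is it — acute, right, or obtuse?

acute

Compare the square of the longest side to the sum of squares of the other two: 21² + 22² = 925 > 729 = 27².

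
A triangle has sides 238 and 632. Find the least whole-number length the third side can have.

The third side must be strictly greater than |238 − 632| = 394.
The smallest integer above 394 is 395.

395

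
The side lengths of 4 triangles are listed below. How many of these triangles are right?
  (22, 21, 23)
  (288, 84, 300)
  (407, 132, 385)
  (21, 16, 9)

(22,21,23): 21²+22² = 925 > 529 = 23² → acute
(288,84,300): 84²+288² = 90000 = 300² → right
(407,132,385): 132²+385² = 165649 = 407² → right
(21,16,9): 9²+16² = 337 < 441 = 21² → obtuse
2 of the 4 are right.

2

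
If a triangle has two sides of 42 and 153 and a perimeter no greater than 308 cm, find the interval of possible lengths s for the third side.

111 < s ≤ 113

Triangle inequality alone gives 111 < s < 195.
The perimeter condition gives s ≤ 308 − 42 − 153 = 113.
Intersecting the two: 111 < s ≤ 113.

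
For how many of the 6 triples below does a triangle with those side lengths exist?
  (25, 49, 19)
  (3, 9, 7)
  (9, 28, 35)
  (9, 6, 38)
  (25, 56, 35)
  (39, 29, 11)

4

(19,25,49): 19+25 ≤ 49 → not valid
(3,7,9): 3+7 > 9 → valid
(9,28,35): 9+28 > 35 → valid
(6,9,38): 6+9 ≤ 38 → not valid
(25,35,56): 25+35 > 56 → valid
(11,29,39): 11+29 > 39 → valid
4 of the 6 triples form a triangle.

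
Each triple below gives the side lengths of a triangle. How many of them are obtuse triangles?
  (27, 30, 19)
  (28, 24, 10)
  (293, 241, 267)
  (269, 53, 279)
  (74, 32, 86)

3

(27,30,19): 19²+27² = 1090 > 900 = 30² → acute
(28,24,10): 10²+24² = 676 < 784 = 28² → obtuse
(293,241,267): 241²+267² = 129370 > 85849 = 293² → acute
(269,53,279): 53²+269² = 75170 < 77841 = 279² → obtuse
(74,32,86): 32²+74² = 6500 < 7396 = 86² → obtuse
3 of the 5 are obtuse.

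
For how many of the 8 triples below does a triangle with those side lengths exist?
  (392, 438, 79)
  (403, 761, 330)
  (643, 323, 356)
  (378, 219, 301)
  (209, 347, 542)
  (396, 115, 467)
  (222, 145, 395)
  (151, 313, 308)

6

(79,392,438): 79+392 > 438 → valid
(330,403,761): 330+403 ≤ 761 → not valid
(323,356,643): 323+356 > 643 → valid
(219,301,378): 219+301 > 378 → valid
(209,347,542): 209+347 > 542 → valid
(115,396,467): 115+396 > 467 → valid
(145,222,395): 145+222 ≤ 395 → not valid
(151,308,313): 151+308 > 313 → valid
6 of the 8 triples form a triangle.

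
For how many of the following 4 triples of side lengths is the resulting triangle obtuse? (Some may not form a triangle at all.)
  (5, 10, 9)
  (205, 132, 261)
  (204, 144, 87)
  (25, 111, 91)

(5,10,9): 5²+9² = 106 > 100 = 10² → acute
(205,132,261): 132²+205² = 59449 < 68121 = 261² → obtuse
(204,144,87): 87²+144² = 28305 < 41616 = 204² → obtuse
(25,111,91): 25²+91² = 8906 < 12321 = 111² → obtuse
3 of the 4 are obtuse.

3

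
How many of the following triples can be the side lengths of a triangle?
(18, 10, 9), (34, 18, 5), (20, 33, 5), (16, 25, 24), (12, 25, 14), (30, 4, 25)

3

(9,10,18): 9+10 > 18 → valid
(5,18,34): 5+18 ≤ 34 → not valid
(5,20,33): 5+20 ≤ 33 → not valid
(16,24,25): 16+24 > 25 → valid
(12,14,25): 12+14 > 25 → valid
(4,25,30): 4+25 ≤ 30 → not valid
3 of the 6 triples form a triangle.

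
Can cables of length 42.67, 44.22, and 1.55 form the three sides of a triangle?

The two shorter sides sum to 44.22, exactly equal to the longest side 44.22.
That gives only a degenerate (flat) triangle — the inequality must be strict.

No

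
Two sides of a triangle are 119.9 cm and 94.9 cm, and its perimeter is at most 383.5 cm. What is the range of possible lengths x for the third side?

Triangle inequality alone gives 25.0 < x < 214.8.
The perimeter condition gives x ≤ 383.5 − 119.9 − 94.9 = 168.7.
Intersecting the two: 25.0 < x ≤ 168.7.

25.0 < x ≤ 168.7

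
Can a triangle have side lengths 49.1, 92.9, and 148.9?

The longest side is 148.9, but the other two sum to only 142.0.
142.0 < 148.9, so the triangle inequality fails.

No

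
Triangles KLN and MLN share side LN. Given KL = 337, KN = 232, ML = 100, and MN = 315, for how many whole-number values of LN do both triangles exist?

199

From triangle KLN: 105 < LN < 569.
From triangle MLN: 215 < LN < 415.
Intersection: 215 < LN < 415, so integers 216 through 414: 199 values.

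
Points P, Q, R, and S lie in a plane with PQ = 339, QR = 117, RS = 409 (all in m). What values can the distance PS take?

0 ≤ PS ≤ 865 m

The maximum is all hops collinear in one direction: 339 + 117 + 409 = 865.
The longest hop is 409; the others sum to 456. Since 409 ≤ 456, the path can fold back on itself completely, so the minimum distance is 0.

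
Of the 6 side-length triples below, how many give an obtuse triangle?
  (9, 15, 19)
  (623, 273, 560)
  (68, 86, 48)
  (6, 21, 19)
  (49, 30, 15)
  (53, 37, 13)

3

(9,15,19): 9²+15² = 306 < 361 = 19² → obtuse
(623,273,560): 273²+560² = 388129 = 623² → right
(68,86,48): 48²+68² = 6928 < 7396 = 86² → obtuse
(6,21,19): 6²+19² = 397 < 441 = 21² → obtuse
(49,30,15): 15+30 ≤ 49, not a triangle
(53,37,13): 13+37 ≤ 53, not a triangle
3 of the 6 are obtuse.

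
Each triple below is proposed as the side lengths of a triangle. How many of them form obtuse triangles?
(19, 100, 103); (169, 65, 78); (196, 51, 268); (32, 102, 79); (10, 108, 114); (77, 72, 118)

(19,100,103): 19²+100² = 10361 < 10609 = 103² → obtuse
(169,65,78): 65+78 ≤ 169, not a triangle
(196,51,268): 51+196 ≤ 268, not a triangle
(32,102,79): 32²+79² = 7265 < 10404 = 102² → obtuse
(10,108,114): 10²+108² = 11764 < 12996 = 114² → obtuse
(77,72,118): 72²+77² = 11113 < 13924 = 118² → obtuse
4 of the 6 are obtuse.

4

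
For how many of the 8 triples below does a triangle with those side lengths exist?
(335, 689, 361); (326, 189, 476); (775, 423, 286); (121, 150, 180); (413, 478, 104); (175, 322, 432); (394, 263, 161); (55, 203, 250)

7

(335,361,689): 335+361 > 689 → valid
(189,326,476): 189+326 > 476 → valid
(286,423,775): 286+423 ≤ 775 → not valid
(121,150,180): 121+150 > 180 → valid
(104,413,478): 104+413 > 478 → valid
(175,322,432): 175+322 > 432 → valid
(161,263,394): 161+263 > 394 → valid
(55,203,250): 55+203 > 250 → valid
7 of the 8 triples form a triangle.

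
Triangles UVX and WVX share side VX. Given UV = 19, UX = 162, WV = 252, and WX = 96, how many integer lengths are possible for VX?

24

From triangle UVX: 143 < VX < 181.
From triangle WVX: 156 < VX < 348.
Intersection: 156 < VX < 181, so integers 157 through 180: 24 values.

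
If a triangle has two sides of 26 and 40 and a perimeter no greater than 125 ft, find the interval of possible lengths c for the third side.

Triangle inequality alone gives 14 < c < 66.
The perimeter condition gives c ≤ 125 − 26 − 40 = 59.
Intersecting the two: 14 < c ≤ 59.

14 < c ≤ 59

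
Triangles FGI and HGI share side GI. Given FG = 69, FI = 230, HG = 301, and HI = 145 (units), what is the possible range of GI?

From triangle FGI: |69 − 230| < GI < 69 + 230, i.e. 161 < GI < 299.
From triangle HGI: 156 < GI < 446.
Both must hold, so GI lies in the intersection.

161 < GI < 299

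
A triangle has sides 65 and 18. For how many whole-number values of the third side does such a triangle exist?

The third side lies in the open interval (47, 83).
Integers from 48 to 82 inclusive: 82 − 48 + 1 = 35.

35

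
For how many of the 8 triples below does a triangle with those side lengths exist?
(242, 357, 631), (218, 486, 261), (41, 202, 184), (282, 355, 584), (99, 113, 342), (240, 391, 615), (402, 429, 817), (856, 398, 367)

(242,357,631): 242+357 ≤ 631 → not valid
(218,261,486): 218+261 ≤ 486 → not valid
(41,184,202): 41+184 > 202 → valid
(282,355,584): 282+355 > 584 → valid
(99,113,342): 99+113 ≤ 342 → not valid
(240,391,615): 240+391 > 615 → valid
(402,429,817): 402+429 > 817 → valid
(367,398,856): 367+398 ≤ 856 → not valid
4 of the 8 triples form a triangle.

4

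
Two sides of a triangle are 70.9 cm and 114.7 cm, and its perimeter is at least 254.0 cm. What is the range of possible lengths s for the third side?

68.4 ≤ s < 185.6

Triangle inequality alone gives 43.8 < s < 185.6.
The perimeter condition gives s ≥ 254.0 − 70.9 − 114.7 = 68.4.
Intersecting the two: 68.4 ≤ s < 185.6.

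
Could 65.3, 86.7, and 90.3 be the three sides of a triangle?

The longest side is 90.3, and the other two sum to 152.0.
Since 152.0 > 90.3, the triangle inequality holds.

Yes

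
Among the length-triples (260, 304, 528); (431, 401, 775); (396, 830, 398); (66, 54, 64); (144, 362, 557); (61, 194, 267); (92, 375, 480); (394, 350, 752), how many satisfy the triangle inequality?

3

(260,304,528): 260+304 > 528 → valid
(401,431,775): 401+431 > 775 → valid
(396,398,830): 396+398 ≤ 830 → not valid
(54,64,66): 54+64 > 66 → valid
(144,362,557): 144+362 ≤ 557 → not valid
(61,194,267): 61+194 ≤ 267 → not valid
(92,375,480): 92+375 ≤ 480 → not valid
(350,394,752): 350+394 ≤ 752 → not valid
3 of the 8 triples form a triangle.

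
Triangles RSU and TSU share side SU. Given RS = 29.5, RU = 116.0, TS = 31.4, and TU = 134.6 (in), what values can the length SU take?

103.2 < SU < 145.5

From triangle RSU: |29.5 − 116.0| < SU < 29.5 + 116.0, i.e. 86.5 < SU < 145.5.
From triangle TSU: 103.2 < SU < 166.0.
Both must hold, so SU lies in the intersection.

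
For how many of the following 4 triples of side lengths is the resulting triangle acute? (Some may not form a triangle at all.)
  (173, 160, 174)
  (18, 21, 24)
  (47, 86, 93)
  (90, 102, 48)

3

(173,160,174): 160²+173² = 55529 > 30276 = 174² → acute
(18,21,24): 18²+21² = 765 > 576 = 24² → acute
(47,86,93): 47²+86² = 9605 > 8649 = 93² → acute
(90,102,48): 48²+90² = 10404 = 102² → right
3 of the 4 are acute.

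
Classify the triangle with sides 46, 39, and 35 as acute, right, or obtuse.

Compare the square of the longest side to the sum of squares of the other two: 35² + 39² = 2746 > 2116 = 46².

acute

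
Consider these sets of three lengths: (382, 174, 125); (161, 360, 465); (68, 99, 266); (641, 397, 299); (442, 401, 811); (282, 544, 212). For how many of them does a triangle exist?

3

(125,174,382): 125+174 ≤ 382 → not valid
(161,360,465): 161+360 > 465 → valid
(68,99,266): 68+99 ≤ 266 → not valid
(299,397,641): 299+397 > 641 → valid
(401,442,811): 401+442 > 811 → valid
(212,282,544): 212+282 ≤ 544 → not valid
3 of the 6 triples form a triangle.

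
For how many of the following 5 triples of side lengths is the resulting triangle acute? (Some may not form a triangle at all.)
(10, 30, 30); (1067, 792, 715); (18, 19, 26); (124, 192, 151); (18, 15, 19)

(10,30,30): 10²+30² = 1000 > 900 = 30² → acute
(1067,792,715): 715²+792² = 1138489 = 1067² → right
(18,19,26): 18²+19² = 685 > 676 = 26² → acute
(124,192,151): 124²+151² = 38177 > 36864 = 192² → acute
(18,15,19): 15²+18² = 549 > 361 = 19² → acute
4 of the 5 are acute.

4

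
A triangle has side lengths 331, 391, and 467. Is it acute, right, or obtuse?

acute

Compare the square of the longest side to the sum of squares of the other two: 331² + 391² = 262442 > 218089 = 467².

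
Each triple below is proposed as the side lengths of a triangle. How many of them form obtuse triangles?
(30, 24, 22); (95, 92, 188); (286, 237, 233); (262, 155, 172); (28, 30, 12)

1

(30,24,22): 22²+24² = 1060 > 900 = 30² → acute
(95,92,188): 92+95 ≤ 188, not a triangle
(286,237,233): 233²+237² = 110458 > 81796 = 286² → acute
(262,155,172): 155²+172² = 53609 < 68644 = 262² → obtuse
(28,30,12): 12²+28² = 928 > 900 = 30² → acute
1 of the 5 is obtuse.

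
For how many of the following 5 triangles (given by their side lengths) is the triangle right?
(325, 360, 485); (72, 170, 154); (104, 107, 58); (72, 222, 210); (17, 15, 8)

(325,360,485): 325²+360² = 235225 = 485² → right
(72,170,154): 72²+154² = 28900 = 170² → right
(104,107,58): 58²+104² = 14180 > 11449 = 107² → acute
(72,222,210): 72²+210² = 49284 = 222² → right
(17,15,8): 8²+15² = 289 = 17² → right
4 of the 5 are right.

4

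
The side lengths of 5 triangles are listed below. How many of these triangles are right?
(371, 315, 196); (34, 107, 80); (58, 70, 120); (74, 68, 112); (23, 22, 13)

1

(371,315,196): 196²+315² = 137641 = 371² → right
(34,107,80): 34²+80² = 7556 < 11449 = 107² → obtuse
(58,70,120): 58²+70² = 8264 < 14400 = 120² → obtuse
(74,68,112): 68²+74² = 10100 < 12544 = 112² → obtuse
(23,22,13): 13²+22² = 653 > 529 = 23² → acute
1 of the 5 is right.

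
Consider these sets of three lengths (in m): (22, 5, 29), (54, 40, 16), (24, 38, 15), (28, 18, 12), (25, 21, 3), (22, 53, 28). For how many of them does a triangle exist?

(5,22,29): 5+22 ≤ 29 → not valid
(16,40,54): 16+40 > 54 → valid
(15,24,38): 15+24 > 38 → valid
(12,18,28): 12+18 > 28 → valid
(3,21,25): 3+21 ≤ 25 → not valid
(22,28,53): 22+28 ≤ 53 → not valid
3 of the 6 triples form a triangle.

3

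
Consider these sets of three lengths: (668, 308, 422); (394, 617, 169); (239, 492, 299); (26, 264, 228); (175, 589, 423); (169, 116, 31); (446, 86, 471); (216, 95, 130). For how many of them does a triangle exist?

5

(308,422,668): 308+422 > 668 → valid
(169,394,617): 169+394 ≤ 617 → not valid
(239,299,492): 239+299 > 492 → valid
(26,228,264): 26+228 ≤ 264 → not valid
(175,423,589): 175+423 > 589 → valid
(31,116,169): 31+116 ≤ 169 → not valid
(86,446,471): 86+446 > 471 → valid
(95,130,216): 95+130 > 216 → valid
5 of the 8 triples form a triangle.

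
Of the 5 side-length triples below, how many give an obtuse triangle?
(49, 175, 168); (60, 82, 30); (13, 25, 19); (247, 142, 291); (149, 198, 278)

4

(49,175,168): 49²+168² = 30625 = 175² → right
(60,82,30): 30²+60² = 4500 < 6724 = 82² → obtuse
(13,25,19): 13²+19² = 530 < 625 = 25² → obtuse
(247,142,291): 142²+247² = 81173 < 84681 = 291² → obtuse
(149,198,278): 149²+198² = 61405 < 77284 = 278² → obtuse
4 of the 5 are obtuse.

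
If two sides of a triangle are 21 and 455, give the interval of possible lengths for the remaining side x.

434 < x < 476

By the triangle inequality, x must be less than 21 + 455 = 476 and greater than |21 − 455| = 434.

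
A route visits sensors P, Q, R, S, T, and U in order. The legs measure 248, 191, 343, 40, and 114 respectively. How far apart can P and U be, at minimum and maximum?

0 ≤ PU ≤ 936

The maximum is all hops collinear in one direction: 248 + 191 + 343 + 40 + 114 = 936.
The longest hop is 343; the others sum to 593. Since 343 ≤ 593, the path can fold back on itself completely, so the minimum distance is 0.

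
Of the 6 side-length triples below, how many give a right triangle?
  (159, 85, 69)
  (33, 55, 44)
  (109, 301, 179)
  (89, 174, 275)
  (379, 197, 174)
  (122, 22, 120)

2

(159,85,69): 69+85 ≤ 159, not a triangle
(33,55,44): 33²+44² = 3025 = 55² → right
(109,301,179): 109+179 ≤ 301, not a triangle
(89,174,275): 89+174 ≤ 275, not a triangle
(379,197,174): 174+197 ≤ 379, not a triangle
(122,22,120): 22²+120² = 14884 = 122² → right
2 of the 6 are right.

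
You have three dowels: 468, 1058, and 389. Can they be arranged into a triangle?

The longest side is 1058, but the other two sum to only 857.
857 < 1058, so the triangle inequality fails.

No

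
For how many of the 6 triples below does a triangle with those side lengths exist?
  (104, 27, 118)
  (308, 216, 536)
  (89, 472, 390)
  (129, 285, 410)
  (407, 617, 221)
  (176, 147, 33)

5

(27,104,118): 27+104 > 118 → valid
(216,308,536): 216+308 ≤ 536 → not valid
(89,390,472): 89+390 > 472 → valid
(129,285,410): 129+285 > 410 → valid
(221,407,617): 221+407 > 617 → valid
(33,147,176): 33+147 > 176 → valid
5 of the 6 triples form a triangle.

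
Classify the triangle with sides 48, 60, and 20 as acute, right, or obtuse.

obtuse

Compare the square of the longest side to the sum of squares of the other two: 20² + 48² = 2704 < 3600 = 60².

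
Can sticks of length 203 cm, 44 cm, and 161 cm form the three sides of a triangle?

The longest side is 203, and the other two sum to 205.
Since 205 > 203, the triangle inequality holds.

Yes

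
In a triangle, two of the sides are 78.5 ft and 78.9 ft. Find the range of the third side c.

0.4 < c < 157.4 (ft)

By the triangle inequality, c must be less than 78.5 + 78.9 = 157.4 and greater than |78.5 − 78.9| = 0.4.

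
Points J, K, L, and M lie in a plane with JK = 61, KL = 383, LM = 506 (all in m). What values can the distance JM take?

The maximum is all hops collinear in one direction: 61 + 383 + 506 = 950.
The longest hop is 506; the others sum to 444. Folding the others back against it leaves at least 506 − 444 = 62.

62 ≤ JM ≤ 950 m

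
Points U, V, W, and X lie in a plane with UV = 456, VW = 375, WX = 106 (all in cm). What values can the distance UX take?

0 ≤ UX ≤ 937 cm

The maximum is all hops collinear in one direction: 456 + 375 + 106 = 937.
The longest hop is 456; the others sum to 481. Since 456 ≤ 481, the path can fold back on itself completely, so the minimum distance is 0.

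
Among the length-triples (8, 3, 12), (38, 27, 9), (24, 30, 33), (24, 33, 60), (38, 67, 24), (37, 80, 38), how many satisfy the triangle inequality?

1

(3,8,12): 3+8 ≤ 12 → not valid
(9,27,38): 9+27 ≤ 38 → not valid
(24,30,33): 24+30 > 33 → valid
(24,33,60): 24+33 ≤ 60 → not valid
(24,38,67): 24+38 ≤ 67 → not valid
(37,38,80): 37+38 ≤ 80 → not valid
1 of the 6 triples forms a triangle.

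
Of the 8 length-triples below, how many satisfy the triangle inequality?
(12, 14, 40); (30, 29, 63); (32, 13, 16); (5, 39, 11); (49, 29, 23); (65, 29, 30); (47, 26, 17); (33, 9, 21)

1

(12,14,40): 12+14 ≤ 40 → not valid
(29,30,63): 29+30 ≤ 63 → not valid
(13,16,32): 13+16 ≤ 32 → not valid
(5,11,39): 5+11 ≤ 39 → not valid
(23,29,49): 23+29 > 49 → valid
(29,30,65): 29+30 ≤ 65 → not valid
(17,26,47): 17+26 ≤ 47 → not valid
(9,21,33): 9+21 ≤ 33 → not valid
1 of the 8 triples forms a triangle.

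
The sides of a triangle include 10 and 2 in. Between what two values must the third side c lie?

8 < c < 12

By the triangle inequality, c must be less than 10 + 2 = 12 and greater than |10 − 2| = 8.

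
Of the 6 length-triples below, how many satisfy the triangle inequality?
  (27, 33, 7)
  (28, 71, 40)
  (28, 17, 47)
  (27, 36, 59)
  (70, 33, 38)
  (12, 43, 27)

(7,27,33): 7+27 > 33 → valid
(28,40,71): 28+40 ≤ 71 → not valid
(17,28,47): 17+28 ≤ 47 → not valid
(27,36,59): 27+36 > 59 → valid
(33,38,70): 33+38 > 70 → valid
(12,27,43): 12+27 ≤ 43 → not valid
3 of the 6 triples form a triangle.

3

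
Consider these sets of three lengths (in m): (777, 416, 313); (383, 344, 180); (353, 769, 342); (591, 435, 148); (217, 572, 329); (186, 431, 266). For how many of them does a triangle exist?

(313,416,777): 313+416 ≤ 777 → not valid
(180,344,383): 180+344 > 383 → valid
(342,353,769): 342+353 ≤ 769 → not valid
(148,435,591): 148+435 ≤ 591 → not valid
(217,329,572): 217+329 ≤ 572 → not valid
(186,266,431): 186+266 > 431 → valid
2 of the 6 triples form a triangle.

2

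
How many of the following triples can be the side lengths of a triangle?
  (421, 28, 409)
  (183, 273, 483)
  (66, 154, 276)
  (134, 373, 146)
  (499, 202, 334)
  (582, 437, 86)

2

(28,409,421): 28+409 > 421 → valid
(183,273,483): 183+273 ≤ 483 → not valid
(66,154,276): 66+154 ≤ 276 → not valid
(134,146,373): 134+146 ≤ 373 → not valid
(202,334,499): 202+334 > 499 → valid
(86,437,582): 86+437 ≤ 582 → not valid
2 of the 6 triples form a triangle.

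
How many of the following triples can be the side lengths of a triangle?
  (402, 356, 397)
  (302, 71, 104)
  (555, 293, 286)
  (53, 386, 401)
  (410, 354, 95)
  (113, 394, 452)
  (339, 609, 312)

(356,397,402): 356+397 > 402 → valid
(71,104,302): 71+104 ≤ 302 → not valid
(286,293,555): 286+293 > 555 → valid
(53,386,401): 53+386 > 401 → valid
(95,354,410): 95+354 > 410 → valid
(113,394,452): 113+394 > 452 → valid
(312,339,609): 312+339 > 609 → valid
6 of the 7 triples form a triangle.

6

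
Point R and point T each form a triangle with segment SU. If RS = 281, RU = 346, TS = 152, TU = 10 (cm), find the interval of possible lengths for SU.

142 < SU < 162

From triangle RSU: |281 − 346| < SU < 281 + 346, i.e. 65 < SU < 627.
From triangle TSU: 142 < SU < 162.
Both must hold, so SU lies in the intersection.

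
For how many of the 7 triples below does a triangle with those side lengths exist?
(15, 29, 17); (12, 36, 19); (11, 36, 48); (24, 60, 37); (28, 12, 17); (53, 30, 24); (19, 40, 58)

5

(15,17,29): 15+17 > 29 → valid
(12,19,36): 12+19 ≤ 36 → not valid
(11,36,48): 11+36 ≤ 48 → not valid
(24,37,60): 24+37 > 60 → valid
(12,17,28): 12+17 > 28 → valid
(24,30,53): 24+30 > 53 → valid
(19,40,58): 19+40 > 58 → valid
5 of the 7 triples form a triangle.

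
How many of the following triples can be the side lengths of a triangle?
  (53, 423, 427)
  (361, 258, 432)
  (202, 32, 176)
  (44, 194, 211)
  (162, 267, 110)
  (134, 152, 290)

(53,423,427): 53+423 > 427 → valid
(258,361,432): 258+361 > 432 → valid
(32,176,202): 32+176 > 202 → valid
(44,194,211): 44+194 > 211 → valid
(110,162,267): 110+162 > 267 → valid
(134,152,290): 134+152 ≤ 290 → not valid
5 of the 6 triples form a triangle.

5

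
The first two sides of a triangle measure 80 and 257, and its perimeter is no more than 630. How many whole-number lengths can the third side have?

Triangle inequality: 177 < x < 337. Perimeter ≤ 630 gives x ≤ 630 − 80 − 257 = 293.
So 177 < x ≤ 293; integers 178 through 293: 116 values.

116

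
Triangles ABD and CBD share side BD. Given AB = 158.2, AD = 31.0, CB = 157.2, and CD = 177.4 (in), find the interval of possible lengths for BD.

127.2 < BD < 189.2

From triangle ABD: |158.2 − 31.0| < BD < 158.2 + 31.0, i.e. 127.2 < BD < 189.2.
From triangle CBD: 20.2 < BD < 334.6.
Both must hold, so BD lies in the intersection.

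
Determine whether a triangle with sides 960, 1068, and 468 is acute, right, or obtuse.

Compare the square of the longest side to the sum of squares of the other two: 468² + 960² = 1140624 = 1068².

right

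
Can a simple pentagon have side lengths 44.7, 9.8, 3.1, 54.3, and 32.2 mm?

A pentagon exists iff every side is shorter than the sum of the others — equivalently, the longest side is less than the sum of the rest.
Longest side 54.3 < 89.8 (sum of the remaining 4), so yes.

Yes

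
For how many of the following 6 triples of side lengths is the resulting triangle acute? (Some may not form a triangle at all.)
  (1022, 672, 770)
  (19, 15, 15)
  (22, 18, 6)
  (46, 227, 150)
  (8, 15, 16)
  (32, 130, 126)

(1022,672,770): 672²+770² = 1044484 = 1022² → right
(19,15,15): 15²+15² = 450 > 361 = 19² → acute
(22,18,6): 6²+18² = 360 < 484 = 22² → obtuse
(46,227,150): 46+150 ≤ 227, not a triangle
(8,15,16): 8²+15² = 289 > 256 = 16² → acute
(32,130,126): 32²+126² = 16900 = 130² → right
2 of the 6 are acute.

2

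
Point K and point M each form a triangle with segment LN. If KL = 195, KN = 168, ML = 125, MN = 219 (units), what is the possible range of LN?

94 < LN < 344

From triangle KLN: |195 − 168| < LN < 195 + 168, i.e. 27 < LN < 363.
From triangle MLN: 94 < LN < 344.
Both must hold, so LN lies in the intersection.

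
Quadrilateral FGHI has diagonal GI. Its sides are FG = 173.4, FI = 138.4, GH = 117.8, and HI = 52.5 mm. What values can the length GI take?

65.3 < GI < 170.3

From triangle FGI: |173.4 − 138.4| < GI < 173.4 + 138.4, i.e. 35.0 < GI < 311.8.
From triangle HGI: 65.3 < GI < 170.3.
Both must hold, so GI lies in the intersection.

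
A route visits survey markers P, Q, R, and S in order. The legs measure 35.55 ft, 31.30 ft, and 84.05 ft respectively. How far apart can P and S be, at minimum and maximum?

17.20 ≤ PS ≤ 150.90 ft

The maximum is all hops collinear in one direction: 35.55 + 31.30 + 84.05 = 150.90.
The longest hop is 84.05; the others sum to 66.85. Folding the others back against it leaves at least 84.05 − 66.85 = 17.20.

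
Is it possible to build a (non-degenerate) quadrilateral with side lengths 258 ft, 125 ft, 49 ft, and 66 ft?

No

For a quadrilateral, each side must be shorter than the sum of the others.
Here the longest side is 258, but the remaining 3 sides sum to only 240.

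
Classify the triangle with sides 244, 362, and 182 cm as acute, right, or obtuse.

obtuse

Compare the square of the longest side to the sum of squares of the other two: 182² + 244² = 92660 < 131044 = 362².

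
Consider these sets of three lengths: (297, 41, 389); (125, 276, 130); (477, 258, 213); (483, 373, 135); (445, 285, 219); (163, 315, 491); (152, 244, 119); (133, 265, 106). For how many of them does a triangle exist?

(41,297,389): 41+297 ≤ 389 → not valid
(125,130,276): 125+130 ≤ 276 → not valid
(213,258,477): 213+258 ≤ 477 → not valid
(135,373,483): 135+373 > 483 → valid
(219,285,445): 219+285 > 445 → valid
(163,315,491): 163+315 ≤ 491 → not valid
(119,152,244): 119+152 > 244 → valid
(106,133,265): 106+133 ≤ 265 → not valid
3 of the 8 triples form a triangle.

3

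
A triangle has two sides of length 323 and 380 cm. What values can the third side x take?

By the triangle inequality, x must be less than 323 + 380 = 703 and greater than |323 − 380| = 57.

57 < x < 703 (cm)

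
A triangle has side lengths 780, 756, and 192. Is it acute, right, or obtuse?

Compare the square of the longest side to the sum of squares of the other two: 192² + 756² = 608400 = 780².

right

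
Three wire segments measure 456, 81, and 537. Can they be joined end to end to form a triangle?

The two shorter sides sum to 537, exactly equal to the longest side 537.
That gives only a degenerate (flat) triangle — the inequality must be strict.

No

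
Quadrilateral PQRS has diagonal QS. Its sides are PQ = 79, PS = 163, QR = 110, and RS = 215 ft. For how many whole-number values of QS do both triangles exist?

From triangle PQS: 84 < QS < 242.
From triangle RQS: 105 < QS < 325.
Intersection: 105 < QS < 242, so integers 106 through 241: 136 values.

136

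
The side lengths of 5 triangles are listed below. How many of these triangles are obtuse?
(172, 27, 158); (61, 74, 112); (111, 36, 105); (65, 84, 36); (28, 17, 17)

4

(172,27,158): 27²+158² = 25693 < 29584 = 172² → obtuse
(61,74,112): 61²+74² = 9197 < 12544 = 112² → obtuse
(111,36,105): 36²+105² = 12321 = 111² → right
(65,84,36): 36²+65² = 5521 < 7056 = 84² → obtuse
(28,17,17): 17²+17² = 578 < 784 = 28² → obtuse
4 of the 5 are obtuse.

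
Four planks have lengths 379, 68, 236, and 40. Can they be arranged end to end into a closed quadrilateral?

For a quadrilateral, each side must be shorter than the sum of the others.
Here the longest side is 379, but the remaining 3 sides sum to only 344.

No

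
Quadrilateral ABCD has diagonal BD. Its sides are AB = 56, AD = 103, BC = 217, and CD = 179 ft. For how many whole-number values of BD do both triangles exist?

From triangle ABD: 47 < BD < 159.
From triangle CBD: 38 < BD < 396.
Intersection: 47 < BD < 159, so integers 48 through 158: 111 values.

111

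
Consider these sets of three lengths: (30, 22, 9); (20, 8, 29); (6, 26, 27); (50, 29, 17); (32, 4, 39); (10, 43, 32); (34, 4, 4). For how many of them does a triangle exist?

2

(9,22,30): 9+22 > 30 → valid
(8,20,29): 8+20 ≤ 29 → not valid
(6,26,27): 6+26 > 27 → valid
(17,29,50): 17+29 ≤ 50 → not valid
(4,32,39): 4+32 ≤ 39 → not valid
(10,32,43): 10+32 ≤ 43 → not valid
(4,4,34): 4+4 ≤ 34 → not valid
2 of the 7 triples form a triangle.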